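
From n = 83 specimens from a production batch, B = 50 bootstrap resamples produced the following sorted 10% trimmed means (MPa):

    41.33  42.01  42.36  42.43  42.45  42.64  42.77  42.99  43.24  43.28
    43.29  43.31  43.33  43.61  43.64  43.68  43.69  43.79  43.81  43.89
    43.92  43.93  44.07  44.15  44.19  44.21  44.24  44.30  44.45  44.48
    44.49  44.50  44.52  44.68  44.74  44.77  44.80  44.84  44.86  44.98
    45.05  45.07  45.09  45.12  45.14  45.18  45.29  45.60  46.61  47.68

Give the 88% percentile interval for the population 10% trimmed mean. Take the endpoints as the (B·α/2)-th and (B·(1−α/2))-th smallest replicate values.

α = 0.12; lower rank = 50 × 0.060 = 3; upper rank = 50 × 0.940 = 47.
The 3rd smallest replicate is 42.36; the 47th is 45.29.

(42.36, 45.29)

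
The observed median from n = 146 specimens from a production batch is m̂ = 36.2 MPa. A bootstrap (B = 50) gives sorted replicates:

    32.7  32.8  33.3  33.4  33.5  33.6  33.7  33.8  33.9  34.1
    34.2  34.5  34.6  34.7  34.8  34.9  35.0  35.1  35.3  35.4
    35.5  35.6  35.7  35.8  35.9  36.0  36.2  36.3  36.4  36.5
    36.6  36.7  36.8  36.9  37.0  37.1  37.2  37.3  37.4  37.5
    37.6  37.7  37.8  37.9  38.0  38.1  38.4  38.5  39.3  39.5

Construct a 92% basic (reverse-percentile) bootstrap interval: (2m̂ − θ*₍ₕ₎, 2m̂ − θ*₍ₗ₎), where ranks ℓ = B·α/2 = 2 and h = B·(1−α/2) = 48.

Percentile endpoints at ranks 2 and 48: θ*₍2₎ = 32.8, θ*₍48₎ = 38.5.
Basic interval reflects these around m̂:
  lower = 2 × 36.2 − 38.5 = 33.9
  upper = 2 × 36.2 − 32.8 = 39.6

(33.9, 39.6)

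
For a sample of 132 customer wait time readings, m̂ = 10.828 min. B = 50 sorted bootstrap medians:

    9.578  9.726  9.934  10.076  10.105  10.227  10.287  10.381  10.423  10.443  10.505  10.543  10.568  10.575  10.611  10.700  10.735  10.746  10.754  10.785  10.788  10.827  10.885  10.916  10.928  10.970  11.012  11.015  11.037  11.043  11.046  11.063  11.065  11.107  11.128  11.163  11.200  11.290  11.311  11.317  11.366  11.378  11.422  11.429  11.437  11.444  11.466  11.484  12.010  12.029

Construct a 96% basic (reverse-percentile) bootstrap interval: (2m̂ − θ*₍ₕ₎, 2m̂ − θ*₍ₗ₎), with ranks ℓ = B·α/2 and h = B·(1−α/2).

(9.646, 12.078)

Percentile endpoints at ranks 1 and 49: θ*₍1₎ = 9.578, θ*₍49₎ = 12.010.
Basic interval reflects these around m̂:
  lower = 2 × 10.828 − 12.010 = 9.646
  upper = 2 × 10.828 − 9.578 = 12.078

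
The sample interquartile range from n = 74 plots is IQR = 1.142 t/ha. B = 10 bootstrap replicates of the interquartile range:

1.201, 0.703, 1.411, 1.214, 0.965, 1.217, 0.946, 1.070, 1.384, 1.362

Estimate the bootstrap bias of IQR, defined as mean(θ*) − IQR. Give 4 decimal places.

bias = +0.0053

mean(θ*) = (1.201 + 0.703 + 1.411 + 1.214 + 0.965 + 1.217 + 0.946 + 1.070 + 1.384 + 1.362) / 10 = 1.14730
bias = 1.14730 − 1.142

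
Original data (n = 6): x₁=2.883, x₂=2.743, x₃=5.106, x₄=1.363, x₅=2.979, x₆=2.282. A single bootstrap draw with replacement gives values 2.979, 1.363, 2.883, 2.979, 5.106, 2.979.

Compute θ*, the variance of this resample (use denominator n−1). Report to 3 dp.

θ* = 1.423

Mean = 3.0482; sum of squared deviations = 7.1161
s² = 7.1161 / 5 = 1.4232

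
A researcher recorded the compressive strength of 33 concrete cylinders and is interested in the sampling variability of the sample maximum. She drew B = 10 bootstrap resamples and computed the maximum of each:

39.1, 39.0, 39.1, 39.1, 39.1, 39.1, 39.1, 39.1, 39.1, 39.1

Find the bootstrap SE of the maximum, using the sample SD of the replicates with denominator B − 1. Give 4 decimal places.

Bootstrap SE is the standard deviation of the 10 replicate maximums.
Mean of replicates: (39.1 + 39.0 + 39.1 + 39.1 + 39.1 + 39.1 + 39.1 + 39.1 + 39.1 + 39.1) / 10 = 390.90000 / 10 = 39.09000
Sum of squared deviations: (+0.01000)² + (−0.09000)² + (+0.01000)² + (+0.01000)² + (+0.01000)² + (+0.01000)² + (+0.01000)² + (+0.01000)² + (+0.01000)² + (+0.01000)² = 0.00900
Variance = 0.00900 / 9 = 0.00100
SE* = √0.00100

SE* = 0.0316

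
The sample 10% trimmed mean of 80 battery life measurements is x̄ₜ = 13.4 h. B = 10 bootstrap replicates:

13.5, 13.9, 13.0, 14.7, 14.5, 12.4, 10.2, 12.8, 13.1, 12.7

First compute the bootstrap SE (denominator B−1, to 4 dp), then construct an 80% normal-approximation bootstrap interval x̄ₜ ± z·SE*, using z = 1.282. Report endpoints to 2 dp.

Mean of replicates = 13.0800; sum of squared deviations = 14.4760; SE* = √(14.4760/9) = 1.2682
Margin = 1.282 × 1.2682 = 1.626
Interval: 13.4 ± 1.626

(11.77, 15.03)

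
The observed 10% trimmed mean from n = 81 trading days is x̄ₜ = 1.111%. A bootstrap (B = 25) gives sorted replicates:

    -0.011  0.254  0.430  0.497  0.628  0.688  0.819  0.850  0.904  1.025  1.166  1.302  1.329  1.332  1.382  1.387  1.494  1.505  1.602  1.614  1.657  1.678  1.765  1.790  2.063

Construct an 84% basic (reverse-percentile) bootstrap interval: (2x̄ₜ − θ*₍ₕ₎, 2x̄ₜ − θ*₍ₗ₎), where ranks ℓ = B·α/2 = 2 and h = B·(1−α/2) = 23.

Percentile endpoints at ranks 2 and 23: θ*₍2₎ = 0.254, θ*₍23₎ = 1.765.
Basic interval reflects these around x̄ₜ:
  lower = 2 × 1.111 − 1.765 = 0.457
  upper = 2 × 1.111 − 0.254 = 1.968

(0.457, 1.968)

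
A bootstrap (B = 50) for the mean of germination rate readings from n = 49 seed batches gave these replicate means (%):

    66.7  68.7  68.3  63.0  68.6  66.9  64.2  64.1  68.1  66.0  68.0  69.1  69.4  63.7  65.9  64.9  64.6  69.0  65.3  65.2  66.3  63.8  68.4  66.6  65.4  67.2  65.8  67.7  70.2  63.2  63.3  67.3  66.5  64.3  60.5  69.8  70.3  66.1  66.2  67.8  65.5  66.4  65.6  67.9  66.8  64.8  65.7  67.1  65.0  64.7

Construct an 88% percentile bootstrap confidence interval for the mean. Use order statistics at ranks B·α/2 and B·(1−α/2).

(63.2, 69.4)

Sorted replicates: 60.5, 63.0, 63.2, 63.3, 63.7, 63.8, 64.1, 64.2, 64.3, 64.6, 64.7, 64.8, 64.9, 65.0, 65.2, 65.3, 65.4, 65.5, 65.6, 65.7, 65.8, 65.9, 66.0, 66.1, 66.2, 66.3, 66.4, 66.5, 66.6, 66.7, 66.8, 66.9, 67.1, 67.2, 67.3, 67.7, 67.8, 67.9, 68.0, 68.1, 68.3, 68.4, 68.6, 68.7, 69.0, 69.1, 69.4, 69.8, 70.2, 70.3
α = 0.12; lower rank = 50 × 0.060 = 3; upper rank = 50 × 0.940 = 47.
The 3rd smallest replicate is 63.2; the 47th is 69.4.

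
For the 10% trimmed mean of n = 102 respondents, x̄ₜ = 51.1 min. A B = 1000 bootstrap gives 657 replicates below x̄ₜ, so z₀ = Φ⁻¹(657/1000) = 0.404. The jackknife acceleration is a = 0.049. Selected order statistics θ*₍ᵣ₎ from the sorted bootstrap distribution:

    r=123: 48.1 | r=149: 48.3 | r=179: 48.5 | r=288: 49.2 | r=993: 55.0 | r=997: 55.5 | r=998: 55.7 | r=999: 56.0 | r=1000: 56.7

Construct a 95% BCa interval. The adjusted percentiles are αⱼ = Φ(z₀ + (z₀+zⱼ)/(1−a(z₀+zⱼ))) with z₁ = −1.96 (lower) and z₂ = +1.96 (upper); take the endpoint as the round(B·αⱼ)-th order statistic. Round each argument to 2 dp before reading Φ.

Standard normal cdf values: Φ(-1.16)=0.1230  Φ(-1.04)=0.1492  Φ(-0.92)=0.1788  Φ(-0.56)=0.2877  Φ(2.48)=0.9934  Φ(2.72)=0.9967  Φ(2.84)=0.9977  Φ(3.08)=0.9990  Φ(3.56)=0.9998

(48.3, 56.0)

Lower: z₀ + z₁ = 0.404 + (-1.960) = -1.556; 1 − a(z₀+z₁) = 1 − (0.049)(-1.556) = 1.0762; argument = 0.404 + (-1.556)/1.0762 = -1.0418 → -1.04.
α₁ = Φ(-1.04) = 0.1492; rank = round(1000 × 0.1492) = 149; θ*₍149₎ = 48.3.
Upper: z₀ + z₂ = 2.364; 1 − a(z₀+z₂) = 0.8842; argument = 3.0777 → 3.08; α₂ = 0.9990; rank = 999; θ*₍999₎ = 56.0.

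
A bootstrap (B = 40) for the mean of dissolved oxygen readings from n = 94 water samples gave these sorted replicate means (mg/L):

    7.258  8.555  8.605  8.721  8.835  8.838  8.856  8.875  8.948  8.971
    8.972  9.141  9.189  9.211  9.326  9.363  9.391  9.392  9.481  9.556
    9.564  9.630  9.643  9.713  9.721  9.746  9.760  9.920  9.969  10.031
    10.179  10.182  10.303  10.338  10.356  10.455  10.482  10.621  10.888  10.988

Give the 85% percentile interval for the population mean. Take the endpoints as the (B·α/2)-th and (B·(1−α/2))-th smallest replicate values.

α = 0.15; lower rank = 40 × 0.075 = 3; upper rank = 40 × 0.925 = 37.
The 3rd smallest replicate is 8.605; the 37th is 10.482.

(8.605, 10.482)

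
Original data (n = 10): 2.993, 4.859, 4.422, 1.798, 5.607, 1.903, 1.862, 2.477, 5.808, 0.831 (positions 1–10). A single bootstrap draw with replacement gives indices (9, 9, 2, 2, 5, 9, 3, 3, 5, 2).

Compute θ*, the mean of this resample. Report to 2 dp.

θ* = 5.21

Resample values: 5.808, 5.808, 4.859, 4.859, 5.607, 5.808, 4.422, 4.422, 5.607, 4.859.
Mean = (5.808 + 5.808 + 4.859 + 4.859 + 5.607 + 5.808 + 4.422 + 4.422 + 5.607 + 4.859) / 10 = 52.0590 / 10 = 5.21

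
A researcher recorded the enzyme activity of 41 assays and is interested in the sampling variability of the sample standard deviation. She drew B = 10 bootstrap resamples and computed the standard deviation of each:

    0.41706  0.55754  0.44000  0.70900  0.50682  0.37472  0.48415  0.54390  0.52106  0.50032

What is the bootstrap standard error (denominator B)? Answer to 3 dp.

Bootstrap SE is the standard deviation of the 10 replicate standard deviations.
Mean of replicates: (0.41706 + 0.55754 + 0.44000 + 0.70900 + 0.50682 + 0.37472 + 0.48415 + 0.54390 + 0.52106 + 0.50032) / 10 = 5.054570 / 10 = 0.505457
Sum of squared deviations: (−0.088397)² + (+0.052083)² + (−0.065457)² + (+0.203543)² + (+0.001363)² + (−0.130737)² + (−0.021307)² + (+0.038443)² + (+0.015603)² + (−0.005137)² = 0.075537
Variance = 0.075537 / 10 = 0.007554
SE* = √0.007554

SE* = 0.087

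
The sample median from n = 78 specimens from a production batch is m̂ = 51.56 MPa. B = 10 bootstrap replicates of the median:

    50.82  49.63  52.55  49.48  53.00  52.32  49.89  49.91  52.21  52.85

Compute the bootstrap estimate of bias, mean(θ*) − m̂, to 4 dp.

mean(θ*) = (50.82 + 49.63 + 52.55 + 49.48 + 53.00 + 52.32 + 49.89 + 49.91 + 52.21 + 52.85) / 10 = 51.26600
bias = 51.26600 − 51.56

bias = −0.2940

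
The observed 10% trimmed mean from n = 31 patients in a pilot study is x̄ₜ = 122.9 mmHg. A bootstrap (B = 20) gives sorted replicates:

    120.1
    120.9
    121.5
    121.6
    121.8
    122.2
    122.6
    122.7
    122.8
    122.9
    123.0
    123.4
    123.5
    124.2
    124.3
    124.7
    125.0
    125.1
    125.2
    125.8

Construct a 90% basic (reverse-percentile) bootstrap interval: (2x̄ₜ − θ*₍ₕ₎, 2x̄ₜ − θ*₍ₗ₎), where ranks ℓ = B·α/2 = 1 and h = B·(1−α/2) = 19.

Percentile endpoints at ranks 1 and 19: θ*₍1₎ = 120.1, θ*₍19₎ = 125.2.
Basic interval reflects these around x̄ₜ:
  lower = 2 × 122.9 − 125.2 = 120.6
  upper = 2 × 122.9 − 120.1 = 125.7

(120.6, 125.7)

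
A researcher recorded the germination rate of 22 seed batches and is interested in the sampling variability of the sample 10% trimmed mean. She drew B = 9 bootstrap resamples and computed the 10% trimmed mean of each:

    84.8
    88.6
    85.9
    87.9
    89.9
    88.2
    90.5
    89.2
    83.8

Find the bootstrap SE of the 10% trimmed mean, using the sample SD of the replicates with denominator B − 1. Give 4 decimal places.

Bootstrap SE is the standard deviation of the 9 replicate 10% trimmed means.
Mean of replicates: (84.8 + 88.6 + 85.9 + 87.9 + 89.9 + 88.2 + 90.5 + 89.2 + 83.8) / 9 = 788.80000 / 9 = 87.64444
Sum of squared deviations: (−2.84444)² + (+0.95556)² + (−1.74444)² + (+0.25556)² + (+2.25556)² + (+0.55556)² + (+2.85556)² + (+1.55556)² + (−3.84444)² = 42.86222
Variance = 42.86222 / 8 = 5.35778
SE* = √5.35778

SE* = 2.3147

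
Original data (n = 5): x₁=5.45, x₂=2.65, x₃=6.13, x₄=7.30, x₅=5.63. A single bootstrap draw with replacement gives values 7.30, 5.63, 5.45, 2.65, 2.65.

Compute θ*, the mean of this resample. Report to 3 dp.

θ* = 4.736

Mean = (7.30 + 5.63 + 5.45 + 2.65 + 2.65) / 5 = 23.680 / 5 = 4.736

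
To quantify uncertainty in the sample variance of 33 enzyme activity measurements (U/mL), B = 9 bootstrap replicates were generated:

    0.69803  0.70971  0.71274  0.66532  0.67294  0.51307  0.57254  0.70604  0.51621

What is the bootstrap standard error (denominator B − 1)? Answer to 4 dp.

Bootstrap SE is the standard deviation of the 9 replicate variances.
Mean of replicates: (0.69803 + 0.70971 + 0.71274 + 0.66532 + 0.67294 + 0.51307 + 0.57254 + 0.70604 + 0.51621) / 9 = 5.766600 / 9 = 0.640733
Sum of squared deviations: (+0.057297)² + (+0.068977)² + (+0.072007)² + (+0.024587)² + (+0.032207)² + (−0.127663)² + (−0.068193)² + (+0.065307)² + (−0.124523)² = 0.055587
Variance = 0.055587 / 8 = 0.006948
SE* = √0.006948

SE* = 0.0834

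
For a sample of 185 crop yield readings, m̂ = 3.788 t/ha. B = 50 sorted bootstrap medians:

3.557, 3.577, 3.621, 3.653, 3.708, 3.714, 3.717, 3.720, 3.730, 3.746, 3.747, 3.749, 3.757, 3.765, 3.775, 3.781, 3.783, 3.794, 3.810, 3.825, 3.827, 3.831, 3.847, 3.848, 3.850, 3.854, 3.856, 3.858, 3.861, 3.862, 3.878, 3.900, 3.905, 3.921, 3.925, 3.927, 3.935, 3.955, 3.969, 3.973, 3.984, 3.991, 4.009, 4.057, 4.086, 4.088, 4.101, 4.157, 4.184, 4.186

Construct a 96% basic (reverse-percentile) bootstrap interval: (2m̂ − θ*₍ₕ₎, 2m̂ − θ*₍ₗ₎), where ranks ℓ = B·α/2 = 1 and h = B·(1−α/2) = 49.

Percentile endpoints at ranks 1 and 49: θ*₍1₎ = 3.557, θ*₍49₎ = 4.184.
Basic interval reflects these around m̂:
  lower = 2 × 3.788 − 4.184 = 3.392
  upper = 2 × 3.788 − 3.557 = 4.019

(3.392, 4.019)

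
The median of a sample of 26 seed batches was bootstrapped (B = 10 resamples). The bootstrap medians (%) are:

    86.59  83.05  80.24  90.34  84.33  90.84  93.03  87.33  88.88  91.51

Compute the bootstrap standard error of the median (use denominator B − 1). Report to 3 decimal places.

Bootstrap SE is the standard deviation of the 10 replicate medians.
Mean of replicates: (86.59 + 83.05 + 80.24 + 90.34 + 84.33 + 90.84 + 93.03 + 87.33 + 88.88 + 91.51) / 10 = 876.1400 / 10 = 87.6140
Sum of squared deviations: (−1.0240)² + (−4.5640)² + (−7.3740)² + (+2.7260)² + (−3.2840)² + (+3.2260)² + (+5.4160)² + (−0.2840)² + (+1.2660)² + (+3.8960)² = 151.0726
Variance = 151.0726 / 9 = 16.7858
SE* = √16.7858

SE* = 4.097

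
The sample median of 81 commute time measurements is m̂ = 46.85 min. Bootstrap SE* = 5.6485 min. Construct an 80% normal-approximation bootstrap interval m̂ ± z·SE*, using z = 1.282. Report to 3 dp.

Margin = 1.282 × 5.6485 = 7.2414
Interval: 46.85 ± 7.2414

(39.609, 54.091)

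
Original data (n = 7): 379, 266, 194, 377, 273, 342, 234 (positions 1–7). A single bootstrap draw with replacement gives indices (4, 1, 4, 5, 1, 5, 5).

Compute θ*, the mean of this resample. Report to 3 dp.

θ* = 333.000

Resample values: 377, 379, 377, 273, 379, 273, 273.
Mean = (377 + 379 + 377 + 273 + 379 + 273 + 273) / 7 = 2331.0 / 7 = 333.000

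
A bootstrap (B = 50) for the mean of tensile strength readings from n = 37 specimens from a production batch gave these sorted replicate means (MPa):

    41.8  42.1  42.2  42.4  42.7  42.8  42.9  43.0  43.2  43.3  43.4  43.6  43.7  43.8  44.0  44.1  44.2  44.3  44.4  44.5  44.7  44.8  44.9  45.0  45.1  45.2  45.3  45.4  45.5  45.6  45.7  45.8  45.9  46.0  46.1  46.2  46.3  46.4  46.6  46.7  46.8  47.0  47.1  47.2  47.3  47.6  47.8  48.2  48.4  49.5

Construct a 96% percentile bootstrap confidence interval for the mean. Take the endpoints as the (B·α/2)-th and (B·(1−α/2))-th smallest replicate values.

α = 0.04; lower rank = 50 × 0.020 = 1; upper rank = 50 × 0.980 = 49.
The 1st smallest replicate is 41.8; the 49th is 48.4.

(41.8, 48.4)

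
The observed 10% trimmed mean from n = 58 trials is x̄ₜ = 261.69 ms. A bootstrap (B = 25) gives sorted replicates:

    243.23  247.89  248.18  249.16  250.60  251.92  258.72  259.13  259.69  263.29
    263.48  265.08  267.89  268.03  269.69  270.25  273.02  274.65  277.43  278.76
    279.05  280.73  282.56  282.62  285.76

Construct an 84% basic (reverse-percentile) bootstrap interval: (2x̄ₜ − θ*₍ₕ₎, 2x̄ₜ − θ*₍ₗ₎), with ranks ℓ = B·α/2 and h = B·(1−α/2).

Percentile endpoints at ranks 2 and 23: θ*₍2₎ = 247.89, θ*₍23₎ = 282.56.
Basic interval reflects these around x̄ₜ:
  lower = 2 × 261.69 − 282.56 = 240.82
  upper = 2 × 261.69 − 247.89 = 275.49

(240.82, 275.49)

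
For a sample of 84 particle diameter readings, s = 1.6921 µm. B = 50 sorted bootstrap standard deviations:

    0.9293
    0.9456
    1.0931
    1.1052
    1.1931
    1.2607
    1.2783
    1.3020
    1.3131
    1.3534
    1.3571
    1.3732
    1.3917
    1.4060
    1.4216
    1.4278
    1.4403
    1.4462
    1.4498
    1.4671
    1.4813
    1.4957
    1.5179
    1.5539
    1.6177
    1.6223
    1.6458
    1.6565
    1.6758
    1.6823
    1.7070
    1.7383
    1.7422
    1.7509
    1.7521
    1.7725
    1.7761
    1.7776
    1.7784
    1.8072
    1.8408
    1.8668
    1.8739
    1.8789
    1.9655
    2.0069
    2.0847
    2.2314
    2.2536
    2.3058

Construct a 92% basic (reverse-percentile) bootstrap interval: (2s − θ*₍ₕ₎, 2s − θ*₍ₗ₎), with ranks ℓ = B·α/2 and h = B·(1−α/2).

(1.1528, 2.4386)

Percentile endpoints at ranks 2 and 48: θ*₍2₎ = 0.9456, θ*₍48₎ = 2.2314.
Basic interval reflects these around s:
  lower = 2 × 1.6921 − 2.2314 = 1.1528
  upper = 2 × 1.6921 − 0.9456 = 2.4386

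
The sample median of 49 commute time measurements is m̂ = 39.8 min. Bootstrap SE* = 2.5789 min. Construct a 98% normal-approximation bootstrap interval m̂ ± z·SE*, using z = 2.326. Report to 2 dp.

Margin = 2.326 × 2.5789 = 5.999
Interval: 39.8 ± 5.999

(33.80, 45.80)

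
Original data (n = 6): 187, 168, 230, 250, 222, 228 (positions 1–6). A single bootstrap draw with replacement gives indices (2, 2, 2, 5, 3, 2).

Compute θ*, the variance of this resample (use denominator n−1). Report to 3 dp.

θ* = 903.467

Resample values: 168, 168, 168, 222, 230, 168.
Mean = 187.3333; sum of squared deviations = 4517.3333
s² = 4517.3333 / 5 = 903.4667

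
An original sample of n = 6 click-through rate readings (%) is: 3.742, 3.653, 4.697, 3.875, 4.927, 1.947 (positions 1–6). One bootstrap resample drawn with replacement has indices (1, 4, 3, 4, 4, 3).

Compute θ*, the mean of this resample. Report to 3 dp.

θ* = 4.127

Resample values: 3.742, 3.875, 4.697, 3.875, 3.875, 4.697.
Mean = (3.742 + 3.875 + 4.697 + 3.875 + 3.875 + 4.697) / 6 = 24.7610 / 6 = 4.127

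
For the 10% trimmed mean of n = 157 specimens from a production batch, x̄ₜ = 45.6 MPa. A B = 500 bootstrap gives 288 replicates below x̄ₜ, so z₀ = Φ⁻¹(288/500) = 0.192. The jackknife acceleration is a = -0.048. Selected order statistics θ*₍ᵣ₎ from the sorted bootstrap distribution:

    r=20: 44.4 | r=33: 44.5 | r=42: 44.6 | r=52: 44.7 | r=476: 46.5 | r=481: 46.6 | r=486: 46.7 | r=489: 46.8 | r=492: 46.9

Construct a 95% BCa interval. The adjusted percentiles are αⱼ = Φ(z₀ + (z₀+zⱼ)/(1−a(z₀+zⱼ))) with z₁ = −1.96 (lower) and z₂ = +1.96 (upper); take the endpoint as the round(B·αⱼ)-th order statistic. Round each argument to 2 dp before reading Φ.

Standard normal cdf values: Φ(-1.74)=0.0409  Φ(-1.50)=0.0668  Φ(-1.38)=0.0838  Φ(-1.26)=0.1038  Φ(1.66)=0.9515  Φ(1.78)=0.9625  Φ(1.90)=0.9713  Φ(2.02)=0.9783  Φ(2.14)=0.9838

Lower: z₀ + z₁ = 0.192 + (-1.960) = -1.768; 1 − a(z₀+z₁) = 1 − (-0.048)(-1.768) = 0.9151; argument = 0.192 + (-1.768)/0.9151 = -1.7400 → -1.74.
α₁ = Φ(-1.74) = 0.0409; rank = round(500 × 0.0409) = 20; θ*₍20₎ = 44.4.
Upper: z₀ + z₂ = 2.152; 1 − a(z₀+z₂) = 1.1033; argument = 2.1425 → 2.14; α₂ = 0.9838; rank = 492; θ*₍492₎ = 46.9.

(44.4, 46.9)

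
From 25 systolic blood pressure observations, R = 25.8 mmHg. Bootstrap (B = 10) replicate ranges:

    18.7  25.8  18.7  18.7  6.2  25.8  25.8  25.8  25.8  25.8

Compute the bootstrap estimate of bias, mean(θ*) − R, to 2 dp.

mean(θ*) = (18.7 + 25.8 + 18.7 + 18.7 + 6.2 + 25.8 + 25.8 + 25.8 + 25.8 + 25.8) / 10 = 21.710
bias = 21.710 − 25.8

bias = −4.09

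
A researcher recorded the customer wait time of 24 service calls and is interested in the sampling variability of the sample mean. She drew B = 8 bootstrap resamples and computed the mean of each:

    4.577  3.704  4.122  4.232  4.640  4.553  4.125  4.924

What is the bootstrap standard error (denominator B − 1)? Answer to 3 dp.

Bootstrap SE is the standard deviation of the 8 replicate means.
Mean of replicates: (4.577 + 3.704 + 4.122 + 4.232 + 4.640 + 4.553 + 4.125 + 4.924) / 8 = 34.8770 / 8 = 4.3596
Sum of squared deviations: (+0.2174)² + (−0.6556)² + (−0.2376)² + (−0.1276)² + (+0.2804)² + (+0.1934)² + (−0.2346)² + (+0.5644)² = 1.0394
Variance = 1.0394 / 7 = 0.1485
SE* = √0.1485

SE* = 0.385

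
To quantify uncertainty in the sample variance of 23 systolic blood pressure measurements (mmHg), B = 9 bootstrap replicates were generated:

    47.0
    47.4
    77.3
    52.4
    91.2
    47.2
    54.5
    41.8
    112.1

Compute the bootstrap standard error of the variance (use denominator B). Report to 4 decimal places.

SE* = 23.0745

Bootstrap SE is the standard deviation of the 9 replicate variances.
Mean of replicates: (47.0 + 47.4 + 77.3 + 52.4 + 91.2 + 47.2 + 54.5 + 41.8 + 112.1) / 9 = 570.90000 / 9 = 63.43333
Sum of squared deviations: (−16.43333)² + (−16.03333)² + (+13.86667)² + (−11.03333)² + (+27.76667)² + (−16.23333)² + (−8.93333)² + (−21.63333)² + (+48.66667)² = 4791.90000
Variance = 4791.90000 / 9 = 532.43333
SE* = √532.43333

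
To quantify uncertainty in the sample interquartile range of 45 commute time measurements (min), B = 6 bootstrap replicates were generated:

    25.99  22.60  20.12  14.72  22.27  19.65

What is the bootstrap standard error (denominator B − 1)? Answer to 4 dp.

SE* = 3.7693

Bootstrap SE is the standard deviation of the 6 replicate interquartile ranges.
Mean of replicates: (25.99 + 22.60 + 20.12 + 14.72 + 22.27 + 19.65) / 6 = 125.35000 / 6 = 20.89167
Sum of squared deviations: (+5.09833)² + (+1.70833)² + (−0.77167)² + (−6.17167)² + (+1.37833)² + (−1.24167)² = 71.03788
Variance = 71.03788 / 5 = 14.20758
SE* = √14.20758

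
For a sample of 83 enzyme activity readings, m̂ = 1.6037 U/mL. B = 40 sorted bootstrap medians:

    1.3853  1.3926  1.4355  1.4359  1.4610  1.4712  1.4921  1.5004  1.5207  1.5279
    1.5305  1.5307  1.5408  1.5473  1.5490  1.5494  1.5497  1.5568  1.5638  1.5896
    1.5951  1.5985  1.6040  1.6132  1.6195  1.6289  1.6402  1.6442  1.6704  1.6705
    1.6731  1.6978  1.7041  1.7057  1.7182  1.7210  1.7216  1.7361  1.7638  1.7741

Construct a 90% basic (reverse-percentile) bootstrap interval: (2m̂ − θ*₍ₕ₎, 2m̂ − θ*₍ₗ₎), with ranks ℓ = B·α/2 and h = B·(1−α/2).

Percentile endpoints at ranks 2 and 38: θ*₍2₎ = 1.3926, θ*₍38₎ = 1.7361.
Basic interval reflects these around m̂:
  lower = 2 × 1.6037 − 1.7361 = 1.4713
  upper = 2 × 1.6037 − 1.3926 = 1.8148

(1.4713, 1.8148)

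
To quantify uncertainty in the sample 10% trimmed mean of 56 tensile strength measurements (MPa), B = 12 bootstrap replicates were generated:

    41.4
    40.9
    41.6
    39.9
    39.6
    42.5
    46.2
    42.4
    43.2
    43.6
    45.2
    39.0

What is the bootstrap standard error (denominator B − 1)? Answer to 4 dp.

SE* = 2.1951

Bootstrap SE is the standard deviation of the 12 replicate 10% trimmed means.
Mean of replicates: (41.4 + 40.9 + 41.6 + 39.9 + 39.6 + 42.5 + 46.2 + 42.4 + 43.2 + 43.6 + 45.2 + 39.0) / 12 = 505.50000 / 12 = 42.12500
Sum of squared deviations: (−0.72500)² + (−1.22500)² + (−0.52500)² + (−2.22500)² + (−2.52500)² + (+0.37500)² + (+4.07500)² + (+0.27500)² + (+1.07500)² + (+1.47500)² + (+3.07500)² + (−3.12500)² = 53.00250
Variance = 53.00250 / 11 = 4.81841
SE* = √4.81841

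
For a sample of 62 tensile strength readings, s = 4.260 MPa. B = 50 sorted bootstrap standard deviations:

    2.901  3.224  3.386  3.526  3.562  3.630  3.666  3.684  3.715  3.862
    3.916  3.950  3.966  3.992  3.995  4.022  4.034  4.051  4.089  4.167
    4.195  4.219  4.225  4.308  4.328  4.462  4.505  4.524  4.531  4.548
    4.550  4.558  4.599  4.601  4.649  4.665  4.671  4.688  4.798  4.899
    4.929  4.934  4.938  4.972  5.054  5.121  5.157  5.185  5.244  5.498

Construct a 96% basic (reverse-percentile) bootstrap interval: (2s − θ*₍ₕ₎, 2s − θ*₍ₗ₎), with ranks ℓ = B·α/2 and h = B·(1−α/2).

Percentile endpoints at ranks 1 and 49: θ*₍1₎ = 2.901, θ*₍49₎ = 5.244.
Basic interval reflects these around s:
  lower = 2 × 4.260 − 5.244 = 3.276
  upper = 2 × 4.260 − 2.901 = 5.619

(3.276, 5.619)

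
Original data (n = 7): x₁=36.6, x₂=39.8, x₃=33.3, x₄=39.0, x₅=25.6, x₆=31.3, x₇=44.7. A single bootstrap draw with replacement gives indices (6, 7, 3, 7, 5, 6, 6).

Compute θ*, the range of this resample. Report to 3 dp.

θ* = 19.100

Resample values: 31.3, 44.7, 33.3, 44.7, 25.6, 31.3, 31.3.
Range = 44.7 − 25.6 = 19.100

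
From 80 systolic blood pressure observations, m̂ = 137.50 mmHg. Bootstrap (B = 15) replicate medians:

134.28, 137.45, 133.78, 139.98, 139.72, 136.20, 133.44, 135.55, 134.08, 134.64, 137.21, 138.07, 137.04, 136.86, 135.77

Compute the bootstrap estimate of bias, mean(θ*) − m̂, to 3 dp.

mean(θ*) = (134.28 + 137.45 + 133.78 + 139.98 + 139.72 + 136.20 + 133.44 + 135.55 + 134.08 + 134.64 + 137.21 + 138.07 + 137.04 + 136.86 + 135.77) / 15 = 136.2713
bias = 136.2713 − 137.50

bias = −1.229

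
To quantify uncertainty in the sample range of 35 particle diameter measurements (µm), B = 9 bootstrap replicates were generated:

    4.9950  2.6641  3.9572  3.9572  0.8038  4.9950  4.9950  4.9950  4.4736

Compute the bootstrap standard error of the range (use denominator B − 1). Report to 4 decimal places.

SE* = 1.4224

Bootstrap SE is the standard deviation of the 9 replicate ranges.
Mean of replicates: (4.9950 + 2.6641 + 3.9572 + 3.9572 + 0.8038 + 4.9950 + 4.9950 + 4.9950 + 4.4736) / 9 = 35.83590 / 9 = 3.98177
Sum of squared deviations: (+1.01323)² + (−1.31767)² + (−0.02457)² + (−0.02457)² + (−3.17797)² + (+1.01323)² + (+1.01323)² + (+1.01323)² + (+0.49183)² = 16.18539
Variance = 16.18539 / 8 = 2.02317
SE* = √2.02317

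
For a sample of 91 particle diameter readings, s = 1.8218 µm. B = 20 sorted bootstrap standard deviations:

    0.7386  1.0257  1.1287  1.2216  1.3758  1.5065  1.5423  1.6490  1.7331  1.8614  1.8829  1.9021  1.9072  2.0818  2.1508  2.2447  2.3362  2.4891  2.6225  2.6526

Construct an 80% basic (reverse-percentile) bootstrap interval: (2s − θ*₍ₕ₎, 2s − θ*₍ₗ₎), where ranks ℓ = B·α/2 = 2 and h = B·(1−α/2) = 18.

Percentile endpoints at ranks 2 and 18: θ*₍2₎ = 1.0257, θ*₍18₎ = 2.4891.
Basic interval reflects these around s:
  lower = 2 × 1.8218 − 2.4891 = 1.1545
  upper = 2 × 1.8218 − 1.0257 = 2.6179

(1.1545, 2.6179)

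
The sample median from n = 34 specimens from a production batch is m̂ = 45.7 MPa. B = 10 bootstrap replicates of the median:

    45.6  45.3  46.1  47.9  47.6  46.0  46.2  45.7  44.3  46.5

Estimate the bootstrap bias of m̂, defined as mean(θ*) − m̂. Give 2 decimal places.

bias = +0.42

mean(θ*) = (45.6 + 45.3 + 46.1 + 47.9 + 47.6 + 46.0 + 46.2 + 45.7 + 44.3 + 46.5) / 10 = 46.120
bias = 46.120 − 45.7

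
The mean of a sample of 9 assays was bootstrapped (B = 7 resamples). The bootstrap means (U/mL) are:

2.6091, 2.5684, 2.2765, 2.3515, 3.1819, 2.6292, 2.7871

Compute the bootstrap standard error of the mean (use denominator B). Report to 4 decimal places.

SE* = 0.2767

Bootstrap SE is the standard deviation of the 7 replicate means.
Mean of replicates: (2.6091 + 2.5684 + 2.2765 + 2.3515 + 3.1819 + 2.6292 + 2.7871) / 7 = 18.40370 / 7 = 2.62910
Sum of squared deviations: (−0.02000)² + (−0.06070)² + (−0.35260)² + (−0.27760)² + (+0.55280)² + (+0.00010)² + (+0.15800)² = 0.53602
Variance = 0.53602 / 7 = 0.07657
SE* = √0.07657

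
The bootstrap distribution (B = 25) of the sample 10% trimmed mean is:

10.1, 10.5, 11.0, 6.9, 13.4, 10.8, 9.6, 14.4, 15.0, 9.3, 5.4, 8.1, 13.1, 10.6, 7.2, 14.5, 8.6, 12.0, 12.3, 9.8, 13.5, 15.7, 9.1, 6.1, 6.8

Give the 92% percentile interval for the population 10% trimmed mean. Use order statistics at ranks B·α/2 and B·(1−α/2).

(5.4, 15.0)

Sorted replicates: 5.4, 6.1, 6.8, 6.9, 7.2, 8.1, 8.6, 9.1, 9.3, 9.6, 9.8, 10.1, 10.5, 10.6, 10.8, 11.0, 12.0, 12.3, 13.1, 13.4, 13.5, 14.4, 14.5, 15.0, 15.7
α = 0.08; lower rank = 25 × 0.040 = 1; upper rank = 25 × 0.960 = 24.
The 1st smallest replicate is 5.4; the 24th is 15.0.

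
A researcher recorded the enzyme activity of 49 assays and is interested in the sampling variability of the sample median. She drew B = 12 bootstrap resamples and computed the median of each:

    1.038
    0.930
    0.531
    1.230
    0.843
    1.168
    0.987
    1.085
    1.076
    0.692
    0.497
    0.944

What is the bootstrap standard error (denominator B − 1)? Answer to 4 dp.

SE* = 0.2367

Bootstrap SE is the standard deviation of the 12 replicate medians.
Mean of replicates: (1.038 + 0.930 + 0.531 + 1.230 + 0.843 + 1.168 + 0.987 + 1.085 + 1.076 + 0.692 + 0.497 + 0.944) / 12 = 11.02100 / 12 = 0.91842
Sum of squared deviations: (+0.11958)² + (+0.01158)² + (−0.38742)² + (+0.31158)² + (−0.07542)² + (+0.24958)² + (+0.06858)² + (+0.16658)² + (+0.15758)² + (−0.22642)² + (−0.42142)² + (+0.02558)² = 0.61639
Variance = 0.61639 / 11 = 0.05604
SE* = √0.05604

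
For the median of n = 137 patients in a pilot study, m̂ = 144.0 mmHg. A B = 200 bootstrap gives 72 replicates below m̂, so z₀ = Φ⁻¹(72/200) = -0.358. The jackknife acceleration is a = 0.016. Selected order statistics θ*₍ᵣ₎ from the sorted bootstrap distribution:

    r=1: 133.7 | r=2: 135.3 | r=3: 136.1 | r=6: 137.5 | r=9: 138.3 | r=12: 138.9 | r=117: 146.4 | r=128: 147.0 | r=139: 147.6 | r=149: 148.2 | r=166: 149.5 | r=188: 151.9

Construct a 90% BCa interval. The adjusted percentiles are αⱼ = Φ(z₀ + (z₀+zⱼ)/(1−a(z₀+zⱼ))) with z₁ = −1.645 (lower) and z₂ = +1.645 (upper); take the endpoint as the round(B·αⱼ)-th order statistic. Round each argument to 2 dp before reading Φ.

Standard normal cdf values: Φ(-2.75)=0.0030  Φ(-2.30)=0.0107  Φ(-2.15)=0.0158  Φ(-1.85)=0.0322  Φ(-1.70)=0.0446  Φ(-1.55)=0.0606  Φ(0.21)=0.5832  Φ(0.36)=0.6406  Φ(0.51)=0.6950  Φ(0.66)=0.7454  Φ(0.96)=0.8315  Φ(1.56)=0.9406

(135.3, 149.5)

Lower: z₀ + z₁ = -0.358 + (-1.645) = -2.003; 1 − a(z₀+z₁) = 1 − (0.016)(-2.003) = 1.0320; argument = -0.358 + (-2.003)/1.0320 = -2.2988 → -2.30.
α₁ = Φ(-2.30) = 0.0107; rank = round(200 × 0.0107) = 2; θ*₍2₎ = 135.3.
Upper: z₀ + z₂ = 1.287; 1 − a(z₀+z₂) = 0.9794; argument = 0.9561 → 0.96; α₂ = 0.8315; rank = 166; θ*₍166₎ = 149.5.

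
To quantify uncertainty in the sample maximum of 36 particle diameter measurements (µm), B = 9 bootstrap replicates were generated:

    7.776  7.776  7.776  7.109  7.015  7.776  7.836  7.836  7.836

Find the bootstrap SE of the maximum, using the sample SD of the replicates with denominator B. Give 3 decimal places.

SE* = 0.309

Bootstrap SE is the standard deviation of the 9 replicate maximums.
Mean of replicates: (7.776 + 7.776 + 7.776 + 7.109 + 7.015 + 7.776 + 7.836 + 7.836 + 7.836) / 9 = 68.73600 / 9 = 7.63733
Sum of squared deviations: (+0.13867)² + (+0.13867)² + (+0.13867)² + (−0.52833)² + (−0.62233)² + (+0.13867)² + (+0.19867)² + (+0.19867)² + (+0.19867)² = 0.86175
Variance = 0.86175 / 9 = 0.09575
SE* = √0.09575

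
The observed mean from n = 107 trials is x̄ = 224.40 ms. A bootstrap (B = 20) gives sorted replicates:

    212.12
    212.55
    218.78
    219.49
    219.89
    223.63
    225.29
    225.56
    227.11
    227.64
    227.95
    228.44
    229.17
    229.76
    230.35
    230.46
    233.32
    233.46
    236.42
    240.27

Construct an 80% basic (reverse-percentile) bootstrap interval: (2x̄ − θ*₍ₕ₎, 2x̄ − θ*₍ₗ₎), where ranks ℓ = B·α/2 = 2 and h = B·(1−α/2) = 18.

(215.34, 236.25)

Percentile endpoints at ranks 2 and 18: θ*₍2₎ = 212.55, θ*₍18₎ = 233.46.
Basic interval reflects these around x̄:
  lower = 2 × 224.40 − 233.46 = 215.34
  upper = 2 × 224.40 − 212.55 = 236.25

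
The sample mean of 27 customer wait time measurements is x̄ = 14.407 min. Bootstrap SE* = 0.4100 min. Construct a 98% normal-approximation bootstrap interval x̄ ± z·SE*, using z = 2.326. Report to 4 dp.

(13.4533, 15.3607)

Margin = 2.326 × 0.4100 = 0.95366
Interval: 14.407 ± 0.95366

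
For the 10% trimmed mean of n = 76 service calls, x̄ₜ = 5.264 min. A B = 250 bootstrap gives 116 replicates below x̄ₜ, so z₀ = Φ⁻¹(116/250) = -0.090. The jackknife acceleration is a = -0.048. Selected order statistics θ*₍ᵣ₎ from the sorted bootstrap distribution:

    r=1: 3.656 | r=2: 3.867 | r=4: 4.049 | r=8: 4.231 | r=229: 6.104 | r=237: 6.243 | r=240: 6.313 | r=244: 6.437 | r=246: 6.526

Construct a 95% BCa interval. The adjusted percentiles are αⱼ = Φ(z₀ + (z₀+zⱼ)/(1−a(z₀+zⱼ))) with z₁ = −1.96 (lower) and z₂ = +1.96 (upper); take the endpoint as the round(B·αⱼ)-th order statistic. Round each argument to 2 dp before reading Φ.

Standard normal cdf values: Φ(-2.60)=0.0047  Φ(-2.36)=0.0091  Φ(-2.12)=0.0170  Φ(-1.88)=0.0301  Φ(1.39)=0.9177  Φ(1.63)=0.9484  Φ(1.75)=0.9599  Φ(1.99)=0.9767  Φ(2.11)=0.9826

Lower: z₀ + z₁ = -0.090 + (-1.960) = -2.050; 1 − a(z₀+z₁) = 1 − (-0.048)(-2.050) = 0.9016; argument = -0.090 + (-2.050)/0.9016 = -2.3637 → -2.36.
α₁ = Φ(-2.36) = 0.0091; rank = round(250 × 0.0091) = 2; θ*₍2₎ = 3.867.
Upper: z₀ + z₂ = 1.870; 1 − a(z₀+z₂) = 1.0898; argument = 1.6260 → 1.63; α₂ = 0.9484; rank = 237; θ*₍237₎ = 6.243.

(3.867, 6.243)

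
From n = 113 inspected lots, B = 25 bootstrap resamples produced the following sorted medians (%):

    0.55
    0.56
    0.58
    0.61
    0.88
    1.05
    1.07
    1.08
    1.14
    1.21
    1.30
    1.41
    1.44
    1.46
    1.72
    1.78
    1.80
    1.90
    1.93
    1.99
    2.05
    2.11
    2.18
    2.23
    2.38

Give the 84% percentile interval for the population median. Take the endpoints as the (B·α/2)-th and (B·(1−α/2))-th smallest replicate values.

α = 0.16; lower rank = 25 × 0.080 = 2; upper rank = 25 × 0.920 = 23.
The 2nd smallest replicate is 0.56; the 23rd is 2.18.

(0.56, 2.18)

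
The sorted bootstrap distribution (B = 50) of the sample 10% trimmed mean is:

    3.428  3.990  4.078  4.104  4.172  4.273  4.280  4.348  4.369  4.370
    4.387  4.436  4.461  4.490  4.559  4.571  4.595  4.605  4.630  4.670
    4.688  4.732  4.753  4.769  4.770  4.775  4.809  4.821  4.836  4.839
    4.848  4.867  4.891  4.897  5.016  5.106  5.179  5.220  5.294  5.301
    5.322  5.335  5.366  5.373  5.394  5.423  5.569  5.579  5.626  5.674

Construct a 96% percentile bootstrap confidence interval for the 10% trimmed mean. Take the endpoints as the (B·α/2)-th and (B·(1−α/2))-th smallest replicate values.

(3.428, 5.626)

α = 0.04; lower rank = 50 × 0.020 = 1; upper rank = 50 × 0.980 = 49.
The 1st smallest replicate is 3.428; the 49th is 5.626.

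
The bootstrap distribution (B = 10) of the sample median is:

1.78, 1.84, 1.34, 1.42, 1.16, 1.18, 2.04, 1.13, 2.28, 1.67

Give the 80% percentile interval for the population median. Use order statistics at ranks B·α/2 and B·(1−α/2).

Sorted replicates: 1.13, 1.16, 1.18, 1.34, 1.42, 1.67, 1.78, 1.84, 2.04, 2.28
α = 0.20; lower rank = 10 × 0.100 = 1; upper rank = 10 × 0.900 = 9.
The 1st smallest replicate is 1.13; the 9th is 2.04.

(1.13, 2.04)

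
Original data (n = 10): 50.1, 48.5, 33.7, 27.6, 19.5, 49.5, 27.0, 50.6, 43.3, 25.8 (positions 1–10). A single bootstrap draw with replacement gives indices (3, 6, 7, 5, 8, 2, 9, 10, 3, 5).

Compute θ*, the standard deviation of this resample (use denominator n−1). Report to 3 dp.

θ* = 12.189

Resample values: 33.7, 49.5, 27.0, 19.5, 50.6, 48.5, 43.3, 25.8, 33.7, 19.5.
Mean = 35.1100; sum of squared deviations = 1337.1490
s² = 1337.1490 / 9 = 148.5721
s = √148.5721 = 12.189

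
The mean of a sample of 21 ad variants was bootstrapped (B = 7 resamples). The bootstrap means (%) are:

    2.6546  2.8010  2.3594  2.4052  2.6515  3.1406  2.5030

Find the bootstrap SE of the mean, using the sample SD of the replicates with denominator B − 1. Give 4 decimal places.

SE* = 0.2675

Bootstrap SE is the standard deviation of the 7 replicate means.
Mean of replicates: (2.6546 + 2.8010 + 2.3594 + 2.4052 + 2.6515 + 3.1406 + 2.5030) / 7 = 18.51530 / 7 = 2.64504
Sum of squared deviations: (+0.00956)² + (+0.15596)² + (−0.28564)² + (−0.23984)² + (+0.00646)² + (+0.49556)² + (−0.14204)² = 0.42933
Variance = 0.42933 / 6 = 0.07155
SE* = √0.07155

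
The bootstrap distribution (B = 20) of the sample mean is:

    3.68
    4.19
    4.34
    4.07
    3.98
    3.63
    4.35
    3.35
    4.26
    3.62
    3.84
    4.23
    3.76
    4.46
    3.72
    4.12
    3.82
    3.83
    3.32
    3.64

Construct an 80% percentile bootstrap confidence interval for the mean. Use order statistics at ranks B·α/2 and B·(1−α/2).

(3.35, 4.34)

Sorted replicates: 3.32, 3.35, 3.62, 3.63, 3.64, 3.68, 3.72, 3.76, 3.82, 3.83, 3.84, 3.98, 4.07, 4.12, 4.19, 4.23, 4.26, 4.34, 4.35, 4.46
α = 0.20; lower rank = 20 × 0.100 = 2; upper rank = 20 × 0.900 = 18.
The 2nd smallest replicate is 3.35; the 18th is 4.34.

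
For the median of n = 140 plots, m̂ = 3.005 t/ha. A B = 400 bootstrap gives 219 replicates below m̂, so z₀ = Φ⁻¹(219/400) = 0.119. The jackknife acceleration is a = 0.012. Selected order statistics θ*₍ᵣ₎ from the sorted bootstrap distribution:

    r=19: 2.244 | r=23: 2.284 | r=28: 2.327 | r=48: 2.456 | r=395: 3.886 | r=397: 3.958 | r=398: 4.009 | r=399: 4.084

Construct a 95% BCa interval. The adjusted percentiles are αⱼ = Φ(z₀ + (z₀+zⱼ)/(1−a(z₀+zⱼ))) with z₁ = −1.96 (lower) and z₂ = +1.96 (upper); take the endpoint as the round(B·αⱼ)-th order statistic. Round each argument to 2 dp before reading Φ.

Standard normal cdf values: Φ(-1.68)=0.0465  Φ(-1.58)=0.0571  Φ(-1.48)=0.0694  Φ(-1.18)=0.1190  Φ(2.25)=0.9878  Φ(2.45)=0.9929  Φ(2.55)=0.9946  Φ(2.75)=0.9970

Lower: z₀ + z₁ = 0.119 + (-1.960) = -1.841; 1 − a(z₀+z₁) = 1 − (0.012)(-1.841) = 1.0221; argument = 0.119 + (-1.841)/1.0221 = -1.6822 → -1.68.
α₁ = Φ(-1.68) = 0.0465; rank = round(400 × 0.0465) = 19; θ*₍19₎ = 2.244.
Upper: z₀ + z₂ = 2.079; 1 − a(z₀+z₂) = 0.9751; argument = 2.2512 → 2.25; α₂ = 0.9878; rank = 395; θ*₍395₎ = 3.886.

(2.244, 3.886)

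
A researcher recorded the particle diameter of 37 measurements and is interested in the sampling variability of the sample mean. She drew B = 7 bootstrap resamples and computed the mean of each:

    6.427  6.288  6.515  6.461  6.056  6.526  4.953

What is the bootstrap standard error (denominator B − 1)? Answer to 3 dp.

Bootstrap SE is the standard deviation of the 7 replicate means.
Mean of replicates: (6.427 + 6.288 + 6.515 + 6.461 + 6.056 + 6.526 + 4.953) / 7 = 43.2260 / 7 = 6.1751
Sum of squared deviations: (+0.2519)² + (+0.1129)² + (+0.3399)² + (+0.2859)² + (−0.1191)² + (+0.3509)² + (−1.2221)² = 1.9043
Variance = 1.9043 / 6 = 0.3174
SE* = √0.3174

SE* = 0.563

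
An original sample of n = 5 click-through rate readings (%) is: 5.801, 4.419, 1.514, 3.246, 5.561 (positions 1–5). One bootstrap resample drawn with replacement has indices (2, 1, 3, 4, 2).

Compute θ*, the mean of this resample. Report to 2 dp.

Resample values: 4.419, 5.801, 1.514, 3.246, 4.419.
Mean = (4.419 + 5.801 + 1.514 + 3.246 + 4.419) / 5 = 19.3990 / 5 = 3.88

θ* = 3.88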